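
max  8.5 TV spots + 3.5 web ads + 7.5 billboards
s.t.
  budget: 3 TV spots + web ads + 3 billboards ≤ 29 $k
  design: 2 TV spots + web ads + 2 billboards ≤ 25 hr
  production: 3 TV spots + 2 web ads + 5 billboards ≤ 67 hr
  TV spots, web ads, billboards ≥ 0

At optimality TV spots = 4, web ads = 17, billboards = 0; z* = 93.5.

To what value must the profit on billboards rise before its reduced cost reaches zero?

8.5

At the optimum: budget uses 29 of 29 (binding); design uses 25 of 25 (binding); production uses 46 of 67 (slack = 21).
Slack constraints have shadow price 0 (complementary slackness).
From A_Bᵀ y = c: 3·y_budget + 2·y_design = 8.5; 1·y_budget + 1·y_design = 3.5.
→ y_budget = 1.5 and y_design = 2.
billboards enters the basis when its profit ≥ yᵀa₃ = 1.5·3 + 2·2 = 8.5.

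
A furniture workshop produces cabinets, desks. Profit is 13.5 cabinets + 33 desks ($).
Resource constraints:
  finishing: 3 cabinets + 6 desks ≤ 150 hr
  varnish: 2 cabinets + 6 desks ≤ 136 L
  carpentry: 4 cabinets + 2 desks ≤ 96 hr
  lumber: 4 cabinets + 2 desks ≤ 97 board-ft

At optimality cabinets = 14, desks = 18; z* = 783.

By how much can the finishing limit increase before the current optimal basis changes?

1.2

Binding constraints: finishing, varnish. The basis is B = [[3,6],[2,6]] with det 6.
Per unit increase in finishing, x* moves by d = (1, -0.3333).
The basis stays optimal until carpentry becomes binding; allowable increase = 1.2 hr.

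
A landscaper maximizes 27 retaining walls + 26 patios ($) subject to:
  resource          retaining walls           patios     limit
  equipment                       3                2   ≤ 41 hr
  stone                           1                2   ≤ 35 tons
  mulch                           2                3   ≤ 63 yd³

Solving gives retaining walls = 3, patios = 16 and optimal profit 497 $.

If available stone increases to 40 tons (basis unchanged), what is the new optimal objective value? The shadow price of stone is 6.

527

Δb = 5, so new z* = 497 + (6)·(5) = 497 + 30 = 527.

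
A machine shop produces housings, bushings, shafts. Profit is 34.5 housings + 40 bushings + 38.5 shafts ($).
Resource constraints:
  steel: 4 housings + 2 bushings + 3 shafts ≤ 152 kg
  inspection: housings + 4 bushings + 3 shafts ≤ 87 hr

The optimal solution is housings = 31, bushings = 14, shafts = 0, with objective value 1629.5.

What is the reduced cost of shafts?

Both steel and inspection are binding at x*.
Dual feasibility on the basic columns requires 4·y_steel + 1·y_inspection = 34.5, 2·y_steel + 4·y_inspection = 40.
Solving: y_steel = 7, y_inspection = 6.5.
Reduced cost of shafts: c₃ − yᵀa₃ = 38.5 − (7·3 + 6.5·3) = 38.5 − 40.5 = -2.

-2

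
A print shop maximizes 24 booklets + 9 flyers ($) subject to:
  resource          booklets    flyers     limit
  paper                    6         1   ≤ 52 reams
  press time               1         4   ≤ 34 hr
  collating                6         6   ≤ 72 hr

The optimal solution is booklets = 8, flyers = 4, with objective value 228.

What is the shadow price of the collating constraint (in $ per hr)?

At the optimum: paper uses 52 of 52 (binding); press time uses 24 of 34 (slack = 10); collating uses 72 of 72 (binding).
By complementary slackness, y = 0 for the non-binding constraint.
Dual feasibility on the basic columns requires 6·y_paper + 6·y_collating = 24, 1·y_paper + 6·y_collating = 9.
→ y_paper = 3 and y_collating = 1.
Shadow price of collating = 1.

1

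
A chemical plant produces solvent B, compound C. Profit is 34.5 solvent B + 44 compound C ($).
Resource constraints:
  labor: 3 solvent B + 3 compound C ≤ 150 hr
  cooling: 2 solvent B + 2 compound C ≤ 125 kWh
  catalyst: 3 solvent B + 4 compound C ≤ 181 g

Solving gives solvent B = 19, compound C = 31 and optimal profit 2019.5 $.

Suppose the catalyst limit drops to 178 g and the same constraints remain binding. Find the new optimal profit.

At the optimum: labor uses 150 of 150 (binding); cooling uses 100 of 125 (slack = 25); catalyst uses 181 of 181 (binding).
Since cooling is not tight, its dual is 0.
Dual feasibility on the basic columns requires 3·y_labor + 3·y_catalyst = 34.5, 3·y_labor + 4·y_catalyst = 44.
This yields shadow prices y_labor = 2, y_catalyst = 9.5.
Δz = y_catalyst·Δb = 9.5 × (-3) = -28.5, so new z* = 2019.5 − 28.5 = 1991.

1991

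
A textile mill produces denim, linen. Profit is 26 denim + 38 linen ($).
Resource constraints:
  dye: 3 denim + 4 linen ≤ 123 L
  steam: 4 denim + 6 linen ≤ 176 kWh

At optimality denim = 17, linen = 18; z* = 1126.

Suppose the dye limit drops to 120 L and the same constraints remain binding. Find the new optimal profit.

1120

Check each constraint at x*: dye 123/123 (tight); steam 176/176 (tight).
Dual feasibility on the basic columns requires 3·y_dye + 4·y_steam = 26, 4·y_dye + 6·y_steam = 38.
Solving: y_dye = 2, y_steam = 5.
Δz = y_dye·Δb = 2 × (-3) = -6, so new z* = 1126 − 6 = 1120.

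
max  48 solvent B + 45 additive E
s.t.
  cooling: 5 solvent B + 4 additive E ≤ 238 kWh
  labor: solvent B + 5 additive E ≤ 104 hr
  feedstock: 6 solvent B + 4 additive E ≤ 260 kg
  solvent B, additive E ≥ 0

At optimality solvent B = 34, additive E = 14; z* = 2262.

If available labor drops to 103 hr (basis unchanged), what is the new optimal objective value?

2259

Check each constraint at x*: cooling 226/238 (slack 12); labor 104/104 (tight); feedstock 260/260 (tight).
Since cooling is not tight, its dual is 0.
The binding rows give the dual system: 1·y_labor + 6·y_feedstock = 48 and 5·y_labor + 4·y_feedstock = 45.
→ y_labor = 3 and y_feedstock = 7.5.
Δz = y_labor·Δb = 3 × (-1) = -3, so new z* = 2262 − 3 = 2259.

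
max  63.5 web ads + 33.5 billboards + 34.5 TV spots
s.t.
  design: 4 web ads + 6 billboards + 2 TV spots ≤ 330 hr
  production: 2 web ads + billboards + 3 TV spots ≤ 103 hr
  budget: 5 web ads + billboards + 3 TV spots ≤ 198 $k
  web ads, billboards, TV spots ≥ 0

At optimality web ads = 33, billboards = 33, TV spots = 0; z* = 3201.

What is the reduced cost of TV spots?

Check each constraint at x*: design 330/330 (tight); production 99/103 (slack 4); budget 198/198 (tight).
Slack constraints have shadow price 0 (complementary slackness).
The binding rows give the dual system: 4·y_design + 5·y_budget = 63.5 and 6·y_design + 1·y_budget = 33.5.
This yields shadow prices y_design = 4, y_budget = 9.5.
Reduced cost of TV spots: c₃ − yᵀa₃ = 34.5 − (4·2 + 9.5·3) = 34.5 − 36.5 = -2.

-2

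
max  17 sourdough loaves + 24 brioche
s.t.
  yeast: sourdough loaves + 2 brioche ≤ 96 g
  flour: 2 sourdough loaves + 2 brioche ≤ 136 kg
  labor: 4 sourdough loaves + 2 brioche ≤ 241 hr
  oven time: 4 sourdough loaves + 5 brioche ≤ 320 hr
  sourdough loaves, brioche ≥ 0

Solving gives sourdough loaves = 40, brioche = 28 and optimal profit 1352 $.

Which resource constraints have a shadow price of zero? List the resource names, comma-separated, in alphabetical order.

yeast: 96/96 (binding)
flour: 136/136 (binding)
labor: 216/241 (slack 25)
oven time: 300/320 (slack 20)
By complementary slackness, a constraint with positive slack has shadow price 0 → labor, oven time.

labor, oven time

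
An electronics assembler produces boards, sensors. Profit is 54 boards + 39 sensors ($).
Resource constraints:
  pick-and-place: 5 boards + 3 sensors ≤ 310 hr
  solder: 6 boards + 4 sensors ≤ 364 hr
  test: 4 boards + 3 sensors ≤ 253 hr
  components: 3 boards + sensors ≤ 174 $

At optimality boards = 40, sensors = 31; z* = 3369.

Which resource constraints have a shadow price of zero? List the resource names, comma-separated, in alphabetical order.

pick-and-place: 293/310 (slack 17)
solder: 364/364 (binding)
test: 253/253 (binding)
components: 151/174 (slack 23)
By complementary slackness, a constraint with positive slack has shadow price 0 → components, pick-and-place.

components, pick-and-place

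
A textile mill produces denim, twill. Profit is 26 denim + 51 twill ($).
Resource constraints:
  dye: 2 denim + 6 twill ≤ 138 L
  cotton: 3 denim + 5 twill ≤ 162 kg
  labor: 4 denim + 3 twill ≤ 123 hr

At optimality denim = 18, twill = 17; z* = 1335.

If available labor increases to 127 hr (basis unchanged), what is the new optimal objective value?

1347

Check each constraint at x*: dye 138/138 (tight); cotton 139/162 (slack 23); labor 123/123 (tight).
By complementary slackness, y = 0 for the non-binding constraint.
From A_Bᵀ y = c: 2·y_dye + 4·y_labor = 26; 6·y_dye + 3·y_labor = 51.
Solving: y_dye = 7, y_labor = 3.
Δz = y_labor·Δb = 3 × (4) = 12, so new z* = 1335 + 12 = 1347.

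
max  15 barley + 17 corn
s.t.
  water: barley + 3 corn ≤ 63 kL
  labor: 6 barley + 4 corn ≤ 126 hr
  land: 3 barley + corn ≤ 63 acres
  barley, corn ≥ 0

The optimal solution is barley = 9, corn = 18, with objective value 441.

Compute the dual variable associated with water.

3

Check each constraint at x*: water 63/63 (tight); labor 126/126 (tight); land 45/63 (slack 18).
Since land is not tight, its dual is 0.
The binding rows give the dual system: 1·y_water + 6·y_labor = 15 and 3·y_water + 4·y_labor = 17.
Solving: y_water = 3, y_labor = 2.
Shadow price of water = 3.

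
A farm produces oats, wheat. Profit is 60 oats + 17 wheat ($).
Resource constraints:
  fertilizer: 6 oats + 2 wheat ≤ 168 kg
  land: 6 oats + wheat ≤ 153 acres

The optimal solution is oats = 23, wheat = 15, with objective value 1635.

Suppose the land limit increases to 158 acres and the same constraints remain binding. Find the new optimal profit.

1650

Check each constraint at x*: fertilizer 168/168 (tight); land 153/153 (tight).
The binding rows give the dual system: 6·y_fertilizer + 6·y_land = 60 and 2·y_fertilizer + 1·y_land = 17.
Solving: y_fertilizer = 7, y_land = 3.
Δz = y_land·Δb = 3 × (5) = 15, so new z* = 1635 + 15 = 1650.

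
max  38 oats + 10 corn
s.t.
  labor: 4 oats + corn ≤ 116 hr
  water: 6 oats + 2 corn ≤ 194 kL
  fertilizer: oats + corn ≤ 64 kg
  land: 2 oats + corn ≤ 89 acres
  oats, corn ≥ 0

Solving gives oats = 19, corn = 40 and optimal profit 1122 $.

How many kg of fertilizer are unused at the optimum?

5

fertilizer used = 1·19 + 1·40 = 59; slack = 64 − 59 = 5.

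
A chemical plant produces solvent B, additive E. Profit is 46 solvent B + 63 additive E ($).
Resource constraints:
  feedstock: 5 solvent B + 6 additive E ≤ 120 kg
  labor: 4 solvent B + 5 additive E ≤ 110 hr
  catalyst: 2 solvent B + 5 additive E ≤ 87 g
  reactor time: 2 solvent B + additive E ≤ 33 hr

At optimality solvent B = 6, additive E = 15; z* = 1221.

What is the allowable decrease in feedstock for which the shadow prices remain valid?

15.6

Binding constraints: feedstock, catalyst. The basis is B = [[5,6],[2,5]] with det 13.
Per unit decrease in feedstock, x* moves by d = (-0.3846, 0.1538).
The basis stays optimal until solvent B reaches 0; allowable decrease = 15.6 kg.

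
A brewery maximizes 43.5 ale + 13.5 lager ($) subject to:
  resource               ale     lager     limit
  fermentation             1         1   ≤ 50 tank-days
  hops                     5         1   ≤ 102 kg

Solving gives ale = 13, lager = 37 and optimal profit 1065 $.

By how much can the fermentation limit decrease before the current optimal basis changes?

29.6

Binding constraints: fermentation, hops. The basis is B = [[1,1],[5,1]] with det -4.
Per unit decrease in fermentation, x* moves by d = (0.25, -1.25).
The basis stays optimal until lager reaches 0; allowable decrease = 29.6 tank-days.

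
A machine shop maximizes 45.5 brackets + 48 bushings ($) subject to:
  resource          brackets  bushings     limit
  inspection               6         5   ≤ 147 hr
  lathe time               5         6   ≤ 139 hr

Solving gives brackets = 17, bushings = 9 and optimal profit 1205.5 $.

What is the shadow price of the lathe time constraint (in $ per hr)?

5.5

At the optimum: inspection uses 147 of 147 (binding); lathe time uses 139 of 139 (binding).
The binding rows give the dual system: 6·y_inspection + 5·y_lathe time = 45.5 and 5·y_inspection + 6·y_lathe time = 48.
Solving: y_inspection = 3, y_lathe time = 5.5.
Shadow price of lathe time = 5.5.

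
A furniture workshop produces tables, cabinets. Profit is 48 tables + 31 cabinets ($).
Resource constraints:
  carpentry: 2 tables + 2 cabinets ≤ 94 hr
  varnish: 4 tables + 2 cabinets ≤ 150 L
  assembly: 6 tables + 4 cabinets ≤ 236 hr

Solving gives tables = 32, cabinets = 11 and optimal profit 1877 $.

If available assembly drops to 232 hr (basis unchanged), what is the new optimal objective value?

At the optimum: carpentry uses 86 of 94 (slack = 8); varnish uses 150 of 150 (binding); assembly uses 236 of 236 (binding).
By complementary slackness, y = 0 for the non-binding constraint.
Dual feasibility on the basic columns requires 4·y_varnish + 6·y_assembly = 48, 2·y_varnish + 4·y_assembly = 31.
This yields shadow prices y_varnish = 1.5, y_assembly = 7.
Δz = y_assembly·Δb = 7 × (-4) = -28, so new z* = 1877 − 28 = 1849.

1849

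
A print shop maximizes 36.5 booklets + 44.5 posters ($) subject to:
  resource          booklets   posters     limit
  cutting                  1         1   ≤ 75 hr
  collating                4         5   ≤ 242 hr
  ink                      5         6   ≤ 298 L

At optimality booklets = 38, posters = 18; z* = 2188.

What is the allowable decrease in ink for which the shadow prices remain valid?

7.6

Binding constraints: collating, ink. The basis is B = [[4,5],[5,6]] with det -1.
Per unit decrease in ink, x* moves by d = (-5, 4).
The basis stays optimal until booklets reaches 0; allowable decrease = 7.6 L.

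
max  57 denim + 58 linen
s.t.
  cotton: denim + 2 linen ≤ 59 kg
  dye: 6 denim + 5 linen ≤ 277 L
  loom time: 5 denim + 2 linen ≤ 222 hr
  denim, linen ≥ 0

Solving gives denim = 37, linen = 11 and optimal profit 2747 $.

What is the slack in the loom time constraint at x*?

loom time used = 5·37 + 2·11 = 207; slack = 222 − 207 = 15.

15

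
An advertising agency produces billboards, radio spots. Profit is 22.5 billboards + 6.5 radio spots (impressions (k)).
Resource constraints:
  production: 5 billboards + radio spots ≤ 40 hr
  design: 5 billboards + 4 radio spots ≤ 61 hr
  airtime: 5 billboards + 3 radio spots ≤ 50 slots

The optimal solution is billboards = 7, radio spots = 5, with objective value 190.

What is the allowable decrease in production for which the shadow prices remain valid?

12

Binding constraints: production, airtime. The basis is B = [[5,1],[5,3]] with det 10.
Per unit decrease in production, x* moves by d = (-0.3, 0.5).
The basis stays optimal until design becomes binding; allowable decrease = 12 hr.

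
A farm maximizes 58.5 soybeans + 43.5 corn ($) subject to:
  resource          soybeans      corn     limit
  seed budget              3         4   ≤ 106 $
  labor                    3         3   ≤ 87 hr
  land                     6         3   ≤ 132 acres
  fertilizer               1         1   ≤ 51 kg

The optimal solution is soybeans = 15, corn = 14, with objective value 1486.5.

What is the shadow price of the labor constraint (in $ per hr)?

9.5

Binding: labor and land. Non-binding: seed budget (5 unused), fertilizer (22 unused).
By complementary slackness, y = 0 for the non-binding constraints.
From A_Bᵀ y = c: 3·y_labor + 6·y_land = 58.5; 3·y_labor + 3·y_land = 43.5.
This yields shadow prices y_labor = 9.5, y_land = 5.
Shadow price of labor = 9.5.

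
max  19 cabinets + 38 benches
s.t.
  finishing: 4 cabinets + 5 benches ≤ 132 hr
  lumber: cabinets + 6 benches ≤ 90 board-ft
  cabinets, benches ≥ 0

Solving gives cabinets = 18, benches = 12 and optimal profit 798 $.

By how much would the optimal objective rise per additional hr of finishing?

4

Both finishing and lumber are binding at x*.
From A_Bᵀ y = c: 4·y_finishing + 1·y_lumber = 19; 5·y_finishing + 6·y_lumber = 38.
→ y_finishing = 4 and y_lumber = 3.
Shadow price of finishing = 4.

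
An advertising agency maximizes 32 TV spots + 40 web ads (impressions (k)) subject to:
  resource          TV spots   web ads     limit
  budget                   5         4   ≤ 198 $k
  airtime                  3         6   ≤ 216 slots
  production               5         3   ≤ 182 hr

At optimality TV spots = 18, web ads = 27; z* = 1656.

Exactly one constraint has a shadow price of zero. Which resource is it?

production

budget: 198/198 (binding)
airtime: 216/216 (binding)
production: 171/182 (slack 11)
By complementary slackness, a constraint with positive slack has shadow price 0 → production.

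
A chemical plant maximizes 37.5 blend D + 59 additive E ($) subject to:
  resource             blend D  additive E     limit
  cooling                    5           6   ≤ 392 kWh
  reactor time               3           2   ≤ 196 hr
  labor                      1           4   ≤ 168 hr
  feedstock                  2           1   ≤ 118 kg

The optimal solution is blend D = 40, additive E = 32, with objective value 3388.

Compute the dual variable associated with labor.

5

Check each constraint at x*: cooling 392/392 (tight); reactor time 184/196 (slack 12); labor 168/168 (tight); feedstock 112/118 (slack 6).
By complementary slackness, y = 0 for the non-binding constraints.
From A_Bᵀ y = c: 5·y_cooling + 1·y_labor = 37.5; 6·y_cooling + 4·y_labor = 59.
→ y_cooling = 6.5 and y_labor = 5.
Shadow price of labor = 5.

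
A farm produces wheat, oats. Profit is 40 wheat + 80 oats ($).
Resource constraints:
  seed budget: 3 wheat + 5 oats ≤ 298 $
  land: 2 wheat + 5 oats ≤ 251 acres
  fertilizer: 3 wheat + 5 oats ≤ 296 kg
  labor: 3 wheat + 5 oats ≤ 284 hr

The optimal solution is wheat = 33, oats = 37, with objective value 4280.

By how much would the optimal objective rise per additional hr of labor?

8

Binding: land and labor. Non-binding: seed budget (14 unused), fertilizer (12 unused).
Slack constraints have shadow price 0 (complementary slackness).
From A_Bᵀ y = c: 2·y_land + 3·y_labor = 40; 5·y_land + 5·y_labor = 80.
Solving: y_land = 8, y_labor = 8.
Shadow price of labor = 8.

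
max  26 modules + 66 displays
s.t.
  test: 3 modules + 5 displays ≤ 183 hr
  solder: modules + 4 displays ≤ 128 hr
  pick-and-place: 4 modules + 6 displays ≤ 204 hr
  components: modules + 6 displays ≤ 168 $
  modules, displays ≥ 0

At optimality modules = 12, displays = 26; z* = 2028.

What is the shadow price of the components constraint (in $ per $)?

6

Check each constraint at x*: test 166/183 (slack 17); solder 116/128 (slack 12); pick-and-place 204/204 (tight); components 168/168 (tight).
Since test, solder are not tight, their duals are 0.
Dual feasibility on the basic columns requires 4·y_pick-and-place + 1·y_components = 26, 6·y_pick-and-place + 6·y_components = 66.
→ y_pick-and-place = 5 and y_components = 6.
Shadow price of components = 6.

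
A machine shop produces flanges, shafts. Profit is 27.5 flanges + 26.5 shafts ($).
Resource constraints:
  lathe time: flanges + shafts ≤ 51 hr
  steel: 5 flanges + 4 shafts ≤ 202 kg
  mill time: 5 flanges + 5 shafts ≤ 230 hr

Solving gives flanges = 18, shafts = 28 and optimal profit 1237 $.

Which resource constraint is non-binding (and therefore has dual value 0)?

lathe time: 46/51 (slack 5)
steel: 202/202 (binding)
mill time: 230/230 (binding)
By complementary slackness, a constraint with positive slack has shadow price 0 → lathe time.

lathe time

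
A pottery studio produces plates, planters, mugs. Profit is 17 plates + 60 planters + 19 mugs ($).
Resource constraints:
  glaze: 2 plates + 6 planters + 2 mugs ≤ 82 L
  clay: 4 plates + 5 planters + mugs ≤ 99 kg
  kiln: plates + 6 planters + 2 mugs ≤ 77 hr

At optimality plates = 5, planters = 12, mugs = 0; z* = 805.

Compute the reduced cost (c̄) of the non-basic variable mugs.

-1

Binding: glaze and kiln. Non-binding: clay (19 unused).
By complementary slackness, y = 0 for the non-binding constraint.
From A_Bᵀ y = c: 2·y_glaze + 1·y_kiln = 17; 6·y_glaze + 6·y_kiln = 60.
→ y_glaze = 7 and y_kiln = 3.
Reduced cost of mugs: c₃ − yᵀa₃ = 19 − (7·2 + 3·2) = 19 − 20 = -1.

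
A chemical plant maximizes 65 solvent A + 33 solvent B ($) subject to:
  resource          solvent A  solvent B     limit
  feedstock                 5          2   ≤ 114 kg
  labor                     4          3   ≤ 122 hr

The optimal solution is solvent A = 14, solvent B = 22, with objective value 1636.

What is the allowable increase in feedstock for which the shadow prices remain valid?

38.5

Binding constraints: feedstock, labor. The basis is B = [[5,2],[4,3]] with det 7.
Per unit increase in feedstock, x* moves by d = (0.4286, -0.5714).
The basis stays optimal until solvent B reaches 0; allowable increase = 38.5 kg.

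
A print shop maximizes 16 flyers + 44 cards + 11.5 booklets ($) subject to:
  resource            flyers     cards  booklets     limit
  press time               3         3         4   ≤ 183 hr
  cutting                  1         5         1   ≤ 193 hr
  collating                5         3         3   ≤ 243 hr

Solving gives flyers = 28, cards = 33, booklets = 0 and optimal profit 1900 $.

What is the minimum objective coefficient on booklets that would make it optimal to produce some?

Check each constraint at x*: press time 183/183 (tight); cutting 193/193 (tight); collating 239/243 (slack 4).
By complementary slackness, y = 0 for the non-binding constraint.
From A_Bᵀ y = c: 3·y_press time + 1·y_cutting = 16; 3·y_press time + 5·y_cutting = 44.
→ y_press time = 3 and y_cutting = 7.
booklets enters the basis when its profit ≥ yᵀa₃ = 3·4 + 7·1 = 19.

19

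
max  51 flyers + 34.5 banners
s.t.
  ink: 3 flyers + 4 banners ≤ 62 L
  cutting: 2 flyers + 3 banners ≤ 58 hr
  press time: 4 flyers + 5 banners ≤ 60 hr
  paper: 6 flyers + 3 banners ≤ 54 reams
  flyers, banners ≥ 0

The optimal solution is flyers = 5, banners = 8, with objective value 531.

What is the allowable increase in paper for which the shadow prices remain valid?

36

Binding constraints: press time, paper. The basis is B = [[4,5],[6,3]] with det -18.
Per unit increase in paper, x* moves by d = (0.2778, -0.2222).
The basis stays optimal until banners reaches 0; allowable increase = 36 reams.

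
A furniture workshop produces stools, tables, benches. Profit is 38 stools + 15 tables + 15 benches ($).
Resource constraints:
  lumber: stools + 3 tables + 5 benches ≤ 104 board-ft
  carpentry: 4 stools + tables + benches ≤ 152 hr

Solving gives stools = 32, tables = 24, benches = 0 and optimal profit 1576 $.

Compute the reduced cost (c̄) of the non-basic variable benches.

Check each constraint at x*: lumber 104/104 (tight); carpentry 152/152 (tight).
Dual feasibility on the basic columns requires 1·y_lumber + 4·y_carpentry = 38, 3·y_lumber + 1·y_carpentry = 15.
→ y_lumber = 2 and y_carpentry = 9.
Reduced cost of benches: c₃ − yᵀa₃ = 15 − (2·5 + 9·1) = 15 − 19 = -4.

-4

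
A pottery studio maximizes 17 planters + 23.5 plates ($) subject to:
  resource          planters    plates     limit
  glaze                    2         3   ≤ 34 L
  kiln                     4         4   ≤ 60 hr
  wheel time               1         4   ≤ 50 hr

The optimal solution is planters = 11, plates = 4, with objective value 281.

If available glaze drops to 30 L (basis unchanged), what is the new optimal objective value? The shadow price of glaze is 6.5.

Δb = -4, so new z* = 281 + (6.5)·(-4) = 281 − 26 = 255.

255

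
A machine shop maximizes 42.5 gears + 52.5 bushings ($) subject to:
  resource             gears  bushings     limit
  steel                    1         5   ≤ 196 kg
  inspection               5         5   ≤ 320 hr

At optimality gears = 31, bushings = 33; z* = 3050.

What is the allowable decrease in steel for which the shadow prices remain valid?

132

Binding constraints: steel, inspection. The basis is B = [[1,5],[5,5]] with det -20.
Per unit decrease in steel, x* moves by d = (0.25, -0.25).
The basis stays optimal until bushings reaches 0; allowable decrease = 132 kg.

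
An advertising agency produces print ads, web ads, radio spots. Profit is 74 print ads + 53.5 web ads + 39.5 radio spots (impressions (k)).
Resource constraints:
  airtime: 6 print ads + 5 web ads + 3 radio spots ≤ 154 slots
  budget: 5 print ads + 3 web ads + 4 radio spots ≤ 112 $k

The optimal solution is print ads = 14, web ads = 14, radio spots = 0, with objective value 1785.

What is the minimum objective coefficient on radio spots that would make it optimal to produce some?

Both airtime and budget are binding at x*.
The binding rows give the dual system: 6·y_airtime + 5·y_budget = 74 and 5·y_airtime + 3·y_budget = 53.5.
→ y_airtime = 6.5 and y_budget = 7.
radio spots enters the basis when its profit ≥ yᵀa₃ = 6.5·3 + 7·4 = 47.5.

47.5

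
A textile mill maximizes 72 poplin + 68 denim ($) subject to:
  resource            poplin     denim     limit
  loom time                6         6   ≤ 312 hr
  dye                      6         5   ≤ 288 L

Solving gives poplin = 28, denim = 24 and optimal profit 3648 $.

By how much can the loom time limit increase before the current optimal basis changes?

Binding constraints: loom time, dye. The basis is B = [[6,6],[6,5]] with det -6.
Per unit increase in loom time, x* moves by d = (-0.8333, 1).
The basis stays optimal until poplin reaches 0; allowable increase = 33.6 hr.

33.6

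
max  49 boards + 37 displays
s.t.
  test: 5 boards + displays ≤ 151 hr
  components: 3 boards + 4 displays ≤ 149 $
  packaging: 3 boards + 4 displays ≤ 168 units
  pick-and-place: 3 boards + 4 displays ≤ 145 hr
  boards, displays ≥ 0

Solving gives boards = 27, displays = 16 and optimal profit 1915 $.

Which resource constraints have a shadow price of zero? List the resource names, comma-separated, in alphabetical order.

components, packaging

test: 151/151 (binding)
components: 145/149 (slack 4)
packaging: 145/168 (slack 23)
pick-and-place: 145/145 (binding)
By complementary slackness, a constraint with positive slack has shadow price 0 → components, packaging.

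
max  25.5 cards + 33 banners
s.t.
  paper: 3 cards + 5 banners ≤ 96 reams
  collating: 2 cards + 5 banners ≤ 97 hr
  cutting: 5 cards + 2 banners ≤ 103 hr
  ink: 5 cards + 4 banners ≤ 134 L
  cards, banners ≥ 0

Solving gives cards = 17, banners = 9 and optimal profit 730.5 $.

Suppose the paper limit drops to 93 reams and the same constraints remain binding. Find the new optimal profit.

712.5

At the optimum: paper uses 96 of 96 (binding); collating uses 79 of 97 (slack = 18); cutting uses 103 of 103 (binding); ink uses 121 of 134 (slack = 13).
Since collating, ink are not tight, their duals are 0.
The binding rows give the dual system: 3·y_paper + 5·y_cutting = 25.5 and 5·y_paper + 2·y_cutting = 33.
This yields shadow prices y_paper = 6, y_cutting = 1.5.
Δz = y_paper·Δb = 6 × (-3) = -18, so new z* = 730.5 − 18 = 712.5.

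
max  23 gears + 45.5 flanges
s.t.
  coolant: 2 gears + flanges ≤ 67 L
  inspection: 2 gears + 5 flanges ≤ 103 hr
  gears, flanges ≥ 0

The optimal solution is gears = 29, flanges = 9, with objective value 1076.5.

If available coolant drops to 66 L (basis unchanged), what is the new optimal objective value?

1073.5

Both coolant and inspection are binding at x*.
From A_Bᵀ y = c: 2·y_coolant + 2·y_inspection = 23; 1·y_coolant + 5·y_inspection = 45.5.
→ y_coolant = 3 and y_inspection = 8.5.
Δz = y_coolant·Δb = 3 × (-1) = -3, so new z* = 1076.5 − 3 = 1073.5.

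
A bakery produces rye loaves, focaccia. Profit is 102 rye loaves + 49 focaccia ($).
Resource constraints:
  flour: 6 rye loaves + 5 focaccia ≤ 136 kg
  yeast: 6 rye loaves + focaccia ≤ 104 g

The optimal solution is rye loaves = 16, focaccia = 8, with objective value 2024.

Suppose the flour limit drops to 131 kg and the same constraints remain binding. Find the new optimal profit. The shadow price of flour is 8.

1984

Δb = -5, so new z* = 2024 + (8)·(-5) = 2024 − 40 = 1984.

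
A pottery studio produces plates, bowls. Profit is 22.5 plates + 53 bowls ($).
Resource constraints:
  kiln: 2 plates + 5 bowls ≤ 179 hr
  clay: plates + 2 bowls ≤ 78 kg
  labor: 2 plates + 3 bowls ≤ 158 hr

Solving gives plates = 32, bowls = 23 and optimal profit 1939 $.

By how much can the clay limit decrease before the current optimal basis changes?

6.4

Binding constraints: kiln, clay. The basis is B = [[2,5],[1,2]] with det -1.
Per unit decrease in clay, x* moves by d = (-5, 2).
The basis stays optimal until plates reaches 0; allowable decrease = 6.4 kg.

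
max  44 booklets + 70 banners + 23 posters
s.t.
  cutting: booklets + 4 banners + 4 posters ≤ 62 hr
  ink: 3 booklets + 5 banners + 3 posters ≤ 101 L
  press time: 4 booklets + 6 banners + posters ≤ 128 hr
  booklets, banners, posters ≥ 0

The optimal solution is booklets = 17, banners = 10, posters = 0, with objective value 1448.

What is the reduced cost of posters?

At the optimum: cutting uses 57 of 62 (slack = 5); ink uses 101 of 101 (binding); press time uses 128 of 128 (binding).
By complementary slackness, y = 0 for the non-binding constraint.
Dual feasibility on the basic columns requires 3·y_ink + 4·y_press time = 44, 5·y_ink + 6·y_press time = 70.
Solving: y_ink = 8, y_press time = 5.
Reduced cost of posters: c₃ − yᵀa₃ = 23 − (8·3 + 5·1) = 23 − 29 = -6.

-6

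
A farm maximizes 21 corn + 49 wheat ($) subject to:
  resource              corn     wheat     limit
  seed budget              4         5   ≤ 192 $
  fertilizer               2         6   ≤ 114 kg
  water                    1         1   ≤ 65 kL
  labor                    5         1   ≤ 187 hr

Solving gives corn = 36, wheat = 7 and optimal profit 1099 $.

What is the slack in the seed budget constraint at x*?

13

seed budget used = 4·36 + 5·7 = 179; slack = 192 − 179 = 13.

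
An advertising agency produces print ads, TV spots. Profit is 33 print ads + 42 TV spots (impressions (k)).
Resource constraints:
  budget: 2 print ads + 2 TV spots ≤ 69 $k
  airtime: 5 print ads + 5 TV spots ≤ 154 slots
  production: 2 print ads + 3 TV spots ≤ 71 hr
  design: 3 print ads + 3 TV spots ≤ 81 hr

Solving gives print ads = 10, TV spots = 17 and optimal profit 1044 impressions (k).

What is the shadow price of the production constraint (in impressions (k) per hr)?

Check each constraint at x*: budget 54/69 (slack 15); airtime 135/154 (slack 19); production 71/71 (tight); design 81/81 (tight).
By complementary slackness, y = 0 for the non-binding constraints.
From A_Bᵀ y = c: 2·y_production + 3·y_design = 33; 3·y_production + 3·y_design = 42.
Solving: y_production = 9, y_design = 5.
Shadow price of production = 9.

9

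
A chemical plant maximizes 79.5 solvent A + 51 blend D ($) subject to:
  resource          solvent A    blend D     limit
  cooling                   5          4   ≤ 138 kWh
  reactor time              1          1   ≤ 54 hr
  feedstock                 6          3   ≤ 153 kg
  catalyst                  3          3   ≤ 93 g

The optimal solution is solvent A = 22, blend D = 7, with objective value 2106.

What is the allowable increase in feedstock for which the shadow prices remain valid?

Binding constraints: cooling, feedstock. The basis is B = [[5,4],[6,3]] with det -9.
Per unit increase in feedstock, x* moves by d = (0.4444, -0.5556).
The basis stays optimal until blend D reaches 0; allowable increase = 12.6 kg.

12.6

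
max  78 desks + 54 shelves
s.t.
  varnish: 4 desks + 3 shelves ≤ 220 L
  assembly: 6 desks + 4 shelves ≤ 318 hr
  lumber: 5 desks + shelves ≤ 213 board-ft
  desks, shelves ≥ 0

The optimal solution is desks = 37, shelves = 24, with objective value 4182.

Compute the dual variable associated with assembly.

9

Check each constraint at x*: varnish 220/220 (tight); assembly 318/318 (tight); lumber 209/213 (slack 4).
Since lumber is not tight, its dual is 0.
From A_Bᵀ y = c: 4·y_varnish + 6·y_assembly = 78; 3·y_varnish + 4·y_assembly = 54.
→ y_varnish = 6 and y_assembly = 9.
Shadow price of assembly = 9.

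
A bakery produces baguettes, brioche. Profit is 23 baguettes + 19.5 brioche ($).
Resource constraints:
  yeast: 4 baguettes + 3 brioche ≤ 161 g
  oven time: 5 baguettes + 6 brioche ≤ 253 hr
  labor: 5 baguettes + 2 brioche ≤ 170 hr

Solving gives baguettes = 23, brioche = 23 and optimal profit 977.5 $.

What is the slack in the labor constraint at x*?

9

labor used = 5·23 + 2·23 = 161; slack = 170 − 161 = 9.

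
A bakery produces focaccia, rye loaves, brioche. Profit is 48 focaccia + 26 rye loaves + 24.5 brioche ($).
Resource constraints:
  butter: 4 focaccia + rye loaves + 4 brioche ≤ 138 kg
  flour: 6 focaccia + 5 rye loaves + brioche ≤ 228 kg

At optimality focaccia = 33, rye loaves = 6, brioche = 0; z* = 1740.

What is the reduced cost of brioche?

Both butter and flour are binding at x*.
From A_Bᵀ y = c: 4·y_butter + 6·y_flour = 48; 1·y_butter + 5·y_flour = 26.
This yields shadow prices y_butter = 6, y_flour = 4.
Reduced cost of brioche: c₃ − yᵀa₃ = 24.5 − (6·4 + 4·1) = 24.5 − 28 = -3.5.

-3.5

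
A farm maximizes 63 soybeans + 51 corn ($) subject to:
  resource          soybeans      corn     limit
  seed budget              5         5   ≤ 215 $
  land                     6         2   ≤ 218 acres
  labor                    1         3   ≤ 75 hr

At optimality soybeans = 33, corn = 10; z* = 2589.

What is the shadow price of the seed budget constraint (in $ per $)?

Binding: seed budget and land. Non-binding: labor (12 unused).
Slack constraints have shadow price 0 (complementary slackness).
The binding rows give the dual system: 5·y_seed budget + 6·y_land = 63 and 5·y_seed budget + 2·y_land = 51.
Solving: y_seed budget = 9, y_land = 3.
Shadow price of seed budget = 9.

9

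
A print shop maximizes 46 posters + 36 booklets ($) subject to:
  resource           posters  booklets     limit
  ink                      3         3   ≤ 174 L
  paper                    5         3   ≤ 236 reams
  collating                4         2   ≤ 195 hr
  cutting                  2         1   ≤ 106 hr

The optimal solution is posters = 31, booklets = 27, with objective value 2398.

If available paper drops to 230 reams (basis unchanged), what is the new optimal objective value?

At the optimum: ink uses 174 of 174 (binding); paper uses 236 of 236 (binding); collating uses 178 of 195 (slack = 17); cutting uses 89 of 106 (slack = 17).
Slack constraints have shadow price 0 (complementary slackness).
From A_Bᵀ y = c: 3·y_ink + 5·y_paper = 46; 3·y_ink + 3·y_paper = 36.
This yields shadow prices y_ink = 7, y_paper = 5.
Δz = y_paper·Δb = 5 × (-6) = -30, so new z* = 2398 − 30 = 2368.

2368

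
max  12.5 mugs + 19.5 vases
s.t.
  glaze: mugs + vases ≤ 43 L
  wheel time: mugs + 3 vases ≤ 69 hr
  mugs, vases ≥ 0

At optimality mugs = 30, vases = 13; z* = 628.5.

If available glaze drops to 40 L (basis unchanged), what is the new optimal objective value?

601.5

Both glaze and wheel time are binding at x*.
The binding rows give the dual system: 1·y_glaze + 1·y_wheel time = 12.5 and 1·y_glaze + 3·y_wheel time = 19.5.
This yields shadow prices y_glaze = 9, y_wheel time = 3.5.
Δz = y_glaze·Δb = 9 × (-3) = -27, so new z* = 628.5 − 27 = 601.5.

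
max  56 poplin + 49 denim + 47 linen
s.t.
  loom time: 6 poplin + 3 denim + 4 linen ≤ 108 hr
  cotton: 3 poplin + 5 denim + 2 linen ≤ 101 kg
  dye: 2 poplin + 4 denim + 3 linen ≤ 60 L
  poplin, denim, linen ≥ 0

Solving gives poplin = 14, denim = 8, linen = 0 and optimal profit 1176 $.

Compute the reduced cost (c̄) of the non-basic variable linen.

-2

Binding: loom time and dye. Non-binding: cotton (19 unused).
Since cotton is not tight, its dual is 0.
From A_Bᵀ y = c: 6·y_loom time + 2·y_dye = 56; 3·y_loom time + 4·y_dye = 49.
→ y_loom time = 7 and y_dye = 7.
Reduced cost of linen: c₃ − yᵀa₃ = 47 − (7·4 + 7·3) = 47 − 49 = -2.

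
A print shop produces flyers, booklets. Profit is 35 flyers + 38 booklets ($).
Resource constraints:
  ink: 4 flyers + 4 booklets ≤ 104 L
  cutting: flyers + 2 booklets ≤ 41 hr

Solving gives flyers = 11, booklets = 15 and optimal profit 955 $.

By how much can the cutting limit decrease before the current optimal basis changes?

15

Binding constraints: ink, cutting. The basis is B = [[4,4],[1,2]] with det 4.
Per unit decrease in cutting, x* moves by d = (1, -1).
The basis stays optimal until booklets reaches 0; allowable decrease = 15 hr.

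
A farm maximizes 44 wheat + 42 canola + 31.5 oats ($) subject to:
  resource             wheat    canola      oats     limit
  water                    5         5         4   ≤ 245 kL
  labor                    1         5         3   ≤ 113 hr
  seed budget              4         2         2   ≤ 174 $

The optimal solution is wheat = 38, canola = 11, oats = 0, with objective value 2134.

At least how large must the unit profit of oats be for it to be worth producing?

At the optimum: water uses 245 of 245 (binding); labor uses 93 of 113 (slack = 20); seed budget uses 174 of 174 (binding).
Since labor is not tight, its dual is 0.
Dual feasibility on the basic columns requires 5·y_water + 4·y_seed budget = 44, 5·y_water + 2·y_seed budget = 42.
→ y_water = 8 and y_seed budget = 1.
oats enters the basis when its profit ≥ yᵀa₃ = 8·4 + 1·2 = 34.

34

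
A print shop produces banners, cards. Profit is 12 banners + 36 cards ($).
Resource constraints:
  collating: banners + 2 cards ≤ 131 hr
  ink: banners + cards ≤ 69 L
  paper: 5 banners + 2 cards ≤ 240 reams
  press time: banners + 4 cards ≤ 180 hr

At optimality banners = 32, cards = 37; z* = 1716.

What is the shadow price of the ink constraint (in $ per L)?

4

Check each constraint at x*: collating 106/131 (slack 25); ink 69/69 (tight); paper 234/240 (slack 6); press time 180/180 (tight).
By complementary slackness, y = 0 for the non-binding constraints.
From A_Bᵀ y = c: 1·y_ink + 1·y_press time = 12; 1·y_ink + 4·y_press time = 36.
Solving: y_ink = 4, y_press time = 8.
Shadow price of ink = 4.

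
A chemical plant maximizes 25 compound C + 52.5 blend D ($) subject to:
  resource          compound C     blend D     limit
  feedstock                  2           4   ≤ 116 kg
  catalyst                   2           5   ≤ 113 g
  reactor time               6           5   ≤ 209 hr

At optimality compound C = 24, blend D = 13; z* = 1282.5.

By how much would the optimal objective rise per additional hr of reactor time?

At the optimum: feedstock uses 100 of 116 (slack = 16); catalyst uses 113 of 113 (binding); reactor time uses 209 of 209 (binding).
Slack constraints have shadow price 0 (complementary slackness).
The binding rows give the dual system: 2·y_catalyst + 6·y_reactor time = 25 and 5·y_catalyst + 5·y_reactor time = 52.5.
This yields shadow prices y_catalyst = 9.5, y_reactor time = 1.
Shadow price of reactor time = 1.

1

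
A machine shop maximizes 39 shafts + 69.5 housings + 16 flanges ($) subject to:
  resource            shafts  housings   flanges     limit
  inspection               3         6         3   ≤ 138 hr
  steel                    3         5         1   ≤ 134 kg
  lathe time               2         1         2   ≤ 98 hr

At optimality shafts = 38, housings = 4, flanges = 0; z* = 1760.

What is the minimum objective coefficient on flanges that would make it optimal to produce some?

At the optimum: inspection uses 138 of 138 (binding); steel uses 134 of 134 (binding); lathe time uses 80 of 98 (slack = 18).
Since lathe time is not tight, its dual is 0.
The binding rows give the dual system: 3·y_inspection + 3·y_steel = 39 and 6·y_inspection + 5·y_steel = 69.5.
Solving: y_inspection = 4.5, y_steel = 8.5.
flanges enters the basis when its profit ≥ yᵀa₃ = 4.5·3 + 8.5·1 = 22.

22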